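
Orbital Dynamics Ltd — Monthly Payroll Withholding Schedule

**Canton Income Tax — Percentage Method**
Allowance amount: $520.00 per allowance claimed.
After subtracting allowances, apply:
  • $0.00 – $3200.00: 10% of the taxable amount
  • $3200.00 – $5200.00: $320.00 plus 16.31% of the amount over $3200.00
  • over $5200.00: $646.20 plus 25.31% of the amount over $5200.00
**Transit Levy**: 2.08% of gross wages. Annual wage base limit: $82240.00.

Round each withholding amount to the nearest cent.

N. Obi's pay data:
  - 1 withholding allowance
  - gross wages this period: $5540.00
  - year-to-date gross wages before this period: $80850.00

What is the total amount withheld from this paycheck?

Canton Income Tax: taxable = $5540.00 − 1×$520.00 = $5020.00
  $320.00 + 16.31% × ($5020.00 − $3200.00) = $320.00 + 16.31% × $1820.00 = $616.84
Transit Levy: cap $82240.00 − YTD $80850.00 = $1390.00 subject; 2.08% × $1390.00 = $28.91
Total: $616.84 + $28.91 = $645.75

$645.75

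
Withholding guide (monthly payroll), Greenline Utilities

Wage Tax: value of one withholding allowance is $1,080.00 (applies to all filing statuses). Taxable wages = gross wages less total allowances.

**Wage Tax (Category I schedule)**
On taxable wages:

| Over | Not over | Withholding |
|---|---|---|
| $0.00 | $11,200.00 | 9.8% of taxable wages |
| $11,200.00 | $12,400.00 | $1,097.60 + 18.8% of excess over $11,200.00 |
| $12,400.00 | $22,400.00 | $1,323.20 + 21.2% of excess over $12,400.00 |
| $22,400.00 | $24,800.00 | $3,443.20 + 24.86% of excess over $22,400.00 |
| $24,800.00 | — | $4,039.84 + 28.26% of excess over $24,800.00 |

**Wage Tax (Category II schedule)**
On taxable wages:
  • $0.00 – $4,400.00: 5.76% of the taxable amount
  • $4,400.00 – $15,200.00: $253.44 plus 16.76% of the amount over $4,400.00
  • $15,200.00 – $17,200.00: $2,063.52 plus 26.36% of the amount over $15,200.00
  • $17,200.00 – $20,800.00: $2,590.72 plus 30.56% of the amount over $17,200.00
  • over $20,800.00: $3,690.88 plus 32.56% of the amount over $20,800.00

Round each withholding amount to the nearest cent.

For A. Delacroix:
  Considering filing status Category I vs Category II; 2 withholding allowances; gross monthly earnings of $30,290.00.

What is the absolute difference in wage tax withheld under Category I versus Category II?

Wage Tax (Category I): taxable = $30,290.00 − 2×$1,080.00 = $28,130.00
  $4,039.84 + 28.26% × ($28,130.00 − $24,800.00) = $4,039.84 + 28.26% × $3,330.00 = $4,980.90
Wage Tax (Category II): taxable = $30,290.00 − 2×$1,080.00 = $28,130.00
  $3,690.88 + 32.56% × ($28,130.00 − $20,800.00) = $3,690.88 + 32.56% × $7,330.00 = $6,077.53
Difference: |$4,980.90 − $6,077.53| = $1,096.63 (higher under Category II)

$1,096.63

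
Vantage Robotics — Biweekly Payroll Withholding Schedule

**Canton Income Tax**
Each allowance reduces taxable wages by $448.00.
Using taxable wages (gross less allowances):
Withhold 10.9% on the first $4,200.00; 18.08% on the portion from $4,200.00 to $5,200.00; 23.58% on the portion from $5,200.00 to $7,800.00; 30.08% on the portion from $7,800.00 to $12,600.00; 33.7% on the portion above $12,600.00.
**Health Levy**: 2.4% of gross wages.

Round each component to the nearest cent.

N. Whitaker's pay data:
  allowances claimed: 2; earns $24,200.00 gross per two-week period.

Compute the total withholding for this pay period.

$6,883.57

Canton Income Tax: taxable = $24,200.00 − 2×$448.00 = $23,304.00
  $2,695.52 + 33.7% × ($23,304.00 − $12,600.00) = $2,695.52 + 33.7% × $10,704.00 = $6,302.77
Health Levy: 2.4% × $24,200.00 = $580.80
Total: $6,302.77 + $580.80 = $6,883.57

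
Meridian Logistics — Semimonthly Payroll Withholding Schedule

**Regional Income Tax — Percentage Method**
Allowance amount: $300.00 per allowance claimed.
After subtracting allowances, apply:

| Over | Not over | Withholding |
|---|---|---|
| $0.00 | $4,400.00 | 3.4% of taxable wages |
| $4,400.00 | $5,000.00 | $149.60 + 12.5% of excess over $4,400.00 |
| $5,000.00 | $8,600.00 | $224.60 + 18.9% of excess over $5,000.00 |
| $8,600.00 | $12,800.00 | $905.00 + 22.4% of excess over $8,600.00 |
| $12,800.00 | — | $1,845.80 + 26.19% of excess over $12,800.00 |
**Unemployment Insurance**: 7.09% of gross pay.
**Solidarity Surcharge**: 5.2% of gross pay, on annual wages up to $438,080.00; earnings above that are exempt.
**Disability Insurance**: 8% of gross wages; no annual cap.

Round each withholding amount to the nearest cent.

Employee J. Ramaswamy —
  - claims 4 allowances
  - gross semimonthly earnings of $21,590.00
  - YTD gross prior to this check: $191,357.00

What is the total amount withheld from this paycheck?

$8,214.23

Regional Income Tax: taxable = $21,590.00 − 4×$300.00 = $20,390.00
  $1,845.80 + 26.19% × ($20,390.00 − $12,800.00) = $1,845.80 + 26.19% × $7,590.00 = $3,833.62
Unemployment Insurance: 7.09% × $21,590.00 = $1,530.73
Solidarity Surcharge: 5.2% × $21,590.00 = $1,122.68
Disability Insurance: 8% × $21,590.00 = $1,727.20
Total: $3,833.62 + $1,530.73 + $1,122.68 + $1,727.20 = $8,214.23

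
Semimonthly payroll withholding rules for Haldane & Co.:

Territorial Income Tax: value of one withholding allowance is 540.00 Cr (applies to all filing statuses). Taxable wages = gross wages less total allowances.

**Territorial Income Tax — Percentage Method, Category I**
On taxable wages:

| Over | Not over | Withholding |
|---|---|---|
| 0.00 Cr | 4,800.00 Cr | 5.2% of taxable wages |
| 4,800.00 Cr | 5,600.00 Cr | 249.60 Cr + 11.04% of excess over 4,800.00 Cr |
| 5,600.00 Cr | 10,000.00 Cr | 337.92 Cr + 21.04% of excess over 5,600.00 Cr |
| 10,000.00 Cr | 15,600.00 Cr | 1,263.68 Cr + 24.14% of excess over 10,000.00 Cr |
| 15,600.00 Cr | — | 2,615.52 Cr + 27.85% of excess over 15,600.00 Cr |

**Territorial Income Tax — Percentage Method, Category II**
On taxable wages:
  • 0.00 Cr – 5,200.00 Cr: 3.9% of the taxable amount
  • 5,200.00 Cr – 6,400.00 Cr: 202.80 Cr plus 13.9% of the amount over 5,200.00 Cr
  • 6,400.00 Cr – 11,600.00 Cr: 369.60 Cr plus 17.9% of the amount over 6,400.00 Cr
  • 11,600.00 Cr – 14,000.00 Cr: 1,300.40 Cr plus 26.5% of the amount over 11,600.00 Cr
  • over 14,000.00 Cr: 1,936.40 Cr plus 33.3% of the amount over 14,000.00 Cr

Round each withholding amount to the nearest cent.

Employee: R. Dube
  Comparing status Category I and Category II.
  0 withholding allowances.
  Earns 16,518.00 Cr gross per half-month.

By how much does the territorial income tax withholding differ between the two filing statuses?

Territorial Income Tax (Category I): taxable = 16,518.00 Cr
  2,615.52 Cr + 27.85% × (16,518.00 Cr − 15,600.00 Cr) = 2,615.52 Cr + 27.85% × 918.00 Cr = 2,871.18 Cr
Territorial Income Tax (Category II): taxable = 16,518.00 Cr
  1,936.40 Cr + 33.3% × (16,518.00 Cr − 14,000.00 Cr) = 1,936.40 Cr + 33.3% × 2,518.00 Cr = 2,774.89 Cr
Difference: |2,871.18 Cr − 2,774.89 Cr| = 96.29 Cr (higher under Category I)

96.29 Cr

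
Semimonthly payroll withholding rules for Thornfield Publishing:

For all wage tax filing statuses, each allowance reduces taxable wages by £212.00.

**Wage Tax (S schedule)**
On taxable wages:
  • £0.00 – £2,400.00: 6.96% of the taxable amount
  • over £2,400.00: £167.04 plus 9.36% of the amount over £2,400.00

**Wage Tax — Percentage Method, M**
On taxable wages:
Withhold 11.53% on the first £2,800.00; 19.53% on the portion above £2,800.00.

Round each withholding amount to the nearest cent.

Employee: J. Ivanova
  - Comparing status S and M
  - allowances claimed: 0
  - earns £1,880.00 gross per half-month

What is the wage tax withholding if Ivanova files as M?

£216.76

Wage Tax (M): taxable = £1,880.00
  11.53% × £1,880.00 = £216.76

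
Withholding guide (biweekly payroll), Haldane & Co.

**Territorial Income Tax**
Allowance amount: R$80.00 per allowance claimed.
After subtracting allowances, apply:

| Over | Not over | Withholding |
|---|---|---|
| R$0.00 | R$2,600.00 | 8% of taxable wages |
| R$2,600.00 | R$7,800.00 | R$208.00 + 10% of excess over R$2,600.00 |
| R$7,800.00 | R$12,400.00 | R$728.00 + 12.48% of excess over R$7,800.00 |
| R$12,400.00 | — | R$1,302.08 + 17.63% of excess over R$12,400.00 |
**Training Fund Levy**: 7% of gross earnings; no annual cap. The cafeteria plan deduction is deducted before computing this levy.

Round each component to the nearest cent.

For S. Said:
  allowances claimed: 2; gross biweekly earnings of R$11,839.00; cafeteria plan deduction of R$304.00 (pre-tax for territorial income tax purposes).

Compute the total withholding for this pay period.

R$1,981.61

Territorial Income Tax: taxable = R$11,839.00 − R$304.00 − 2×R$80.00 = R$11,375.00
  R$728.00 + 12.48% × (R$11,375.00 − R$7,800.00) = R$728.00 + 12.48% × R$3,575.00 = R$1,174.16
Training Fund Levy: 7% × R$11,535.00 = R$807.45
Total: R$1,174.16 + R$807.45 = R$1,981.61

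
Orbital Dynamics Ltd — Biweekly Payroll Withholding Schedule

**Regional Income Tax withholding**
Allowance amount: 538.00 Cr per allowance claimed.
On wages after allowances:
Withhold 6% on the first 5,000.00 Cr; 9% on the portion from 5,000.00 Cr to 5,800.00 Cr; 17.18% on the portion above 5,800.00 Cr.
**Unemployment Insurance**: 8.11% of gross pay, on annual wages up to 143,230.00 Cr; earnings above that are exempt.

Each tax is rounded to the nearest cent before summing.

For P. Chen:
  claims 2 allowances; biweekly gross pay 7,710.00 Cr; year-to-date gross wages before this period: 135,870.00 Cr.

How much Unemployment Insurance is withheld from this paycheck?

596.90 Cr

Unemployment Insurance: cap 143,230.00 Cr − YTD 135,870.00 Cr = 7,360.00 Cr subject; 8.11% × 7,360.00 Cr = 596.90 Cr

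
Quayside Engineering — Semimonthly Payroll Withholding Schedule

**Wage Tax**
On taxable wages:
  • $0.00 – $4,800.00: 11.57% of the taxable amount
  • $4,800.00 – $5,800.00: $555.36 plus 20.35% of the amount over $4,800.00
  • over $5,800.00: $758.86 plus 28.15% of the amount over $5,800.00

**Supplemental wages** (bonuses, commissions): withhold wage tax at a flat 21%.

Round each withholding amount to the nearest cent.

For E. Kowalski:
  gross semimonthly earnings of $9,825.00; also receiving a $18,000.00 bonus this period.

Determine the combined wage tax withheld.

Wage Tax: taxable = $9,825.00
  $758.86 + 28.15% × ($9,825.00 − $5,800.00) = $758.86 + 28.15% × $4,025.00 = $1,891.90
Supplemental (21% flat on bonus): 21% × $18,000.00 = $3,780.00
Total wage tax: $1,891.90 + $3,780.00 = $5,671.90

$5,671.90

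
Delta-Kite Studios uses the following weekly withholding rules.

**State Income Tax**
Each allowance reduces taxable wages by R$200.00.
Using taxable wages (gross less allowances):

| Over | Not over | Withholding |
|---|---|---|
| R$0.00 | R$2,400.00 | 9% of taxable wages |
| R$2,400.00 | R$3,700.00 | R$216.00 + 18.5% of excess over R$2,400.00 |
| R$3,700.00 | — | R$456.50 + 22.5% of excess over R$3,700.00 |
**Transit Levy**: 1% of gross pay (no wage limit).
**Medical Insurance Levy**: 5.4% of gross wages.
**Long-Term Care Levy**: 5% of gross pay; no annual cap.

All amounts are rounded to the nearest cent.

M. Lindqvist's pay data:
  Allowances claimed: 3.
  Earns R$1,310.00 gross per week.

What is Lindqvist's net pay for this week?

State Income Tax: taxable = R$1,310.00 − 3×R$200.00 = R$710.00
  9% × R$710.00 = R$63.90
Transit Levy: 1% × R$1,310.00 = R$13.10
Medical Insurance Levy: 5.4% × R$1,310.00 = R$70.74
Long-Term Care Levy: 5% × R$1,310.00 = R$65.50
Total withheld: R$63.90 + R$13.10 + R$70.74 + R$65.50 = R$213.24
Net pay: R$1,310.00 − R$213.24 = R$1,096.76

R$1,096.76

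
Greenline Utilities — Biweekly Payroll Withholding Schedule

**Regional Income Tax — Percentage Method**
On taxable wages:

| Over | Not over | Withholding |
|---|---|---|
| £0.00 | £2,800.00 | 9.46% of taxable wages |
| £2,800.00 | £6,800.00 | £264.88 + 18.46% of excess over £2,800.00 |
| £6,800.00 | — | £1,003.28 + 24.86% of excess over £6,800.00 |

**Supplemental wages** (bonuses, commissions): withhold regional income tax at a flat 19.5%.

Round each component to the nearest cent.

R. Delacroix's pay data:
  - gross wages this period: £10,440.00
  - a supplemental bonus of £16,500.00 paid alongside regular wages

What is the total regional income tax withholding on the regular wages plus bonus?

£5,125.68

Regional Income Tax: taxable = £10,440.00
  £1,003.28 + 24.86% × (£10,440.00 − £6,800.00) = £1,003.28 + 24.86% × £3,640.00 = £1,908.18
Supplemental (19.5% flat on bonus): 19.5% × £16,500.00 = £3,217.50
Total regional income tax: £1,908.18 + £3,217.50 = £5,125.68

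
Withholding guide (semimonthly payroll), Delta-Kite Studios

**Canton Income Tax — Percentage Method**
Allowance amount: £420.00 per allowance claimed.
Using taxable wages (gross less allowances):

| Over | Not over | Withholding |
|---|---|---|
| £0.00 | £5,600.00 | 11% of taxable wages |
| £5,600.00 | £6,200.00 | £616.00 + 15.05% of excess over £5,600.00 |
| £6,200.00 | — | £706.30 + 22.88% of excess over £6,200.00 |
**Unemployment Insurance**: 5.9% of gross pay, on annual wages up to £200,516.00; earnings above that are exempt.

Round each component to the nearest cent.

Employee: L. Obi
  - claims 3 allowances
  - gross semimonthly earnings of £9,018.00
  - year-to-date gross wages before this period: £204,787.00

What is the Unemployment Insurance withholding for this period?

Unemployment Insurance: YTD £204,787.00 ≥ cap £200,516.00 → £0.00

£0.00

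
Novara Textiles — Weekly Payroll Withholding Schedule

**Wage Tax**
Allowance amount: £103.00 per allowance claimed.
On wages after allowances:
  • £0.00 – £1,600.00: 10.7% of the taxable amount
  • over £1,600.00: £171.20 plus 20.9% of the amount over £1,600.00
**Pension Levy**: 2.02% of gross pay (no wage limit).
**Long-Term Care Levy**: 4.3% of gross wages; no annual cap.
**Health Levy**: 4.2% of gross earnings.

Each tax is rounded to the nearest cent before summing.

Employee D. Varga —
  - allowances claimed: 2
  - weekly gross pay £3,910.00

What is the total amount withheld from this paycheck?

Wage Tax: taxable = £3,910.00 − 2×£103.00 = £3,704.00
  £171.20 + 20.9% × (£3,704.00 − £1,600.00) = £171.20 + 20.9% × £2,104.00 = £610.94
Pension Levy: 2.02% × £3,910.00 = £78.98
Long-Term Care Levy: 4.3% × £3,910.00 = £168.13
Health Levy: 4.2% × £3,910.00 = £164.22
Total: £610.94 + £78.98 + £168.13 + £164.22 = £1,022.27

£1,022.27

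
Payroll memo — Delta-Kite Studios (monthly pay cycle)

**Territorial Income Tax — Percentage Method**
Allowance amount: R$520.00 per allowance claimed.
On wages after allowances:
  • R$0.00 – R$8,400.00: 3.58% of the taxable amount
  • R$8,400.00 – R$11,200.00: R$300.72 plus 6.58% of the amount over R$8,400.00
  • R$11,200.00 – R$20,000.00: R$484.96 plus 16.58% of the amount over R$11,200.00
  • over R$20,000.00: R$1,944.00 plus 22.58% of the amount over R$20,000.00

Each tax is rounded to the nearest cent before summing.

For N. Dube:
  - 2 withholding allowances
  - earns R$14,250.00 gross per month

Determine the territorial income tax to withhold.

R$818.22

Territorial Income Tax: taxable = R$14,250.00 − 2×R$520.00 = R$13,210.00
  R$484.96 + 16.58% × (R$13,210.00 − R$11,200.00) = R$484.96 + 16.58% × R$2,010.00 = R$818.22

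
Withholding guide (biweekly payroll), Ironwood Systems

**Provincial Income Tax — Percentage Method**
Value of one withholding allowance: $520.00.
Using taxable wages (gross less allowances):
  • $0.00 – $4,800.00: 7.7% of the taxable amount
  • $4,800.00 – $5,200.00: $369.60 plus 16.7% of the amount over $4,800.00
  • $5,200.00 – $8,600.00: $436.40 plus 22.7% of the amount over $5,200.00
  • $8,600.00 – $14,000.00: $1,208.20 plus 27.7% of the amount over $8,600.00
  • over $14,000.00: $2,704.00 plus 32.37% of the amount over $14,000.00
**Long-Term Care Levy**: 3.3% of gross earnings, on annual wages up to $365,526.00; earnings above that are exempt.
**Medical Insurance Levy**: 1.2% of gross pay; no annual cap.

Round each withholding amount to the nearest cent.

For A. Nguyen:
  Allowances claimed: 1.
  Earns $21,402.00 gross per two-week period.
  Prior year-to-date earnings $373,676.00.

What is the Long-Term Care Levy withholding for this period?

$0.00

Long-Term Care Levy: YTD $373,676.00 ≥ cap $365,526.00 → $0.00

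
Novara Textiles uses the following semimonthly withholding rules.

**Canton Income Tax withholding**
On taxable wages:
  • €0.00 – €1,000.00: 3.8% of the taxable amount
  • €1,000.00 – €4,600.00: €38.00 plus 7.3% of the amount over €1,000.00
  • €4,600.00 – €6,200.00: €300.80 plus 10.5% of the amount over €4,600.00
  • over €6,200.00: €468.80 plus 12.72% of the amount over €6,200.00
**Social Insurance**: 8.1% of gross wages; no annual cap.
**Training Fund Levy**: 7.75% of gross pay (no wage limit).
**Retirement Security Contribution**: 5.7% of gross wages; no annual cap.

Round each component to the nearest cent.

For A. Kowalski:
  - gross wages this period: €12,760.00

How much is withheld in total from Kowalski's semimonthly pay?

€4,053.01

Canton Income Tax: taxable = €12,760.00
  €468.80 + 12.72% × (€12,760.00 − €6,200.00) = €468.80 + 12.72% × €6,560.00 = €1,303.23
Social Insurance: 8.1% × €12,760.00 = €1,033.56
Training Fund Levy: 7.75% × €12,760.00 = €988.90
Retirement Security Contribution: 5.7% × €12,760.00 = €727.32
Total: €1,303.23 + €1,033.56 + €988.90 + €727.32 = €4,053.01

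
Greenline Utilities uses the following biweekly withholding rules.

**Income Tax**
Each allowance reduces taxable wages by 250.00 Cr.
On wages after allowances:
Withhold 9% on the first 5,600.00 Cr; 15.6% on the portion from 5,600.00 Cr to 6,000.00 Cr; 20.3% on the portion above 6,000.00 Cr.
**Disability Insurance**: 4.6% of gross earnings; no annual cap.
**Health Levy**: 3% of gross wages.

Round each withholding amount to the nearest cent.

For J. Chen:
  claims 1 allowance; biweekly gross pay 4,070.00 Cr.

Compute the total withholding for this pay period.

653.12 Cr

Income Tax: taxable = 4,070.00 Cr − 1×250.00 Cr = 3,820.00 Cr
  9% × 3,820.00 Cr = 343.80 Cr
Disability Insurance: 4.6% × 4,070.00 Cr = 187.22 Cr
Health Levy: 3% × 4,070.00 Cr = 122.10 Cr
Total: 343.80 Cr + 187.22 Cr + 122.10 Cr = 653.12 Cr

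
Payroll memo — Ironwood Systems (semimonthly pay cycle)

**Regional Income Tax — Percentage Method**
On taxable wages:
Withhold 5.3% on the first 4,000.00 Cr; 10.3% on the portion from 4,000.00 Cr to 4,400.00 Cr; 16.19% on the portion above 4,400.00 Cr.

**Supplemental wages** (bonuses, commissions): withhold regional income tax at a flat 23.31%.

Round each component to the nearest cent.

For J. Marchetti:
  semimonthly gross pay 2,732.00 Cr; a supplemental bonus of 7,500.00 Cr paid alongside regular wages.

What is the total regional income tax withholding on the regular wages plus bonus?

1,893.05 Cr

Regional Income Tax: taxable = 2,732.00 Cr
  5.3% × 2,732.00 Cr = 144.80 Cr
Supplemental (23.31% flat on bonus): 23.31% × 7,500.00 Cr = 1,748.25 Cr
Total regional income tax: 144.80 Cr + 1,748.25 Cr = 1,893.05 Cr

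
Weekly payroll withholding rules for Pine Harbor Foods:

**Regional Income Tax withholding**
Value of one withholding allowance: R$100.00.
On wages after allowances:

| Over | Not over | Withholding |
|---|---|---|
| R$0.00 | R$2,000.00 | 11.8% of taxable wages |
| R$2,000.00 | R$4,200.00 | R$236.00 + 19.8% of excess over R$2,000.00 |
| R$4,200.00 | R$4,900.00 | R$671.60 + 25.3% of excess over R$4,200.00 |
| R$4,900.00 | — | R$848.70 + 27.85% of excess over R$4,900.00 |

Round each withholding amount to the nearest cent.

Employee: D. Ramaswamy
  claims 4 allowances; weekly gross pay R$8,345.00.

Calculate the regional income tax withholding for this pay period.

R$1,696.73

Regional Income Tax: taxable = R$8,345.00 − 4×R$100.00 = R$7,945.00
  R$848.70 + 27.85% × (R$7,945.00 − R$4,900.00) = R$848.70 + 27.85% × R$3,045.00 = R$1,696.73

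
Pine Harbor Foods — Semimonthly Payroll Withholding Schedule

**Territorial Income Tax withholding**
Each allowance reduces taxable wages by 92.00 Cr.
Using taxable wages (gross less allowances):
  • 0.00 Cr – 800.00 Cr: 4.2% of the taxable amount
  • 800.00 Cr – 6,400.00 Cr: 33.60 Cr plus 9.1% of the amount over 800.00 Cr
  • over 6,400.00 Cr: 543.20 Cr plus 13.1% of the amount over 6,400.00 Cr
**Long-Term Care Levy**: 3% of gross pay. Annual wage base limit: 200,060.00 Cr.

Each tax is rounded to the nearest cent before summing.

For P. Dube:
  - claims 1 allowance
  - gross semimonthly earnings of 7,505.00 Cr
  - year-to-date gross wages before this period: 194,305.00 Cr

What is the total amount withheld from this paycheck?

848.55 Cr

Territorial Income Tax: taxable = 7,505.00 Cr − 1×92.00 Cr = 7,413.00 Cr
  543.20 Cr + 13.1% × (7,413.00 Cr − 6,400.00 Cr) = 543.20 Cr + 13.1% × 1,013.00 Cr = 675.90 Cr
Long-Term Care Levy: cap 200,060.00 Cr − YTD 194,305.00 Cr = 5,755.00 Cr subject; 3% × 5,755.00 Cr = 172.65 Cr
Total: 675.90 Cr + 172.65 Cr = 848.55 Cr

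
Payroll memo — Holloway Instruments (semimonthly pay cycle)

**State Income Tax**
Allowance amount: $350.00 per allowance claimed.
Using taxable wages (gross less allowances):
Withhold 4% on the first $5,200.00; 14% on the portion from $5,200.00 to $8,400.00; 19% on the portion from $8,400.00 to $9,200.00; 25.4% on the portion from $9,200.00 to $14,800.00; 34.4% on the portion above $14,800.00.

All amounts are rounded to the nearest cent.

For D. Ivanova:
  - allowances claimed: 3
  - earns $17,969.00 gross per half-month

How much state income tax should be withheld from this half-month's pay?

$2,959.34

State Income Tax: taxable = $17,969.00 − 3×$350.00 = $16,919.00
  $2,230.40 + 34.4% × ($16,919.00 − $14,800.00) = $2,230.40 + 34.4% × $2,119.00 = $2,959.34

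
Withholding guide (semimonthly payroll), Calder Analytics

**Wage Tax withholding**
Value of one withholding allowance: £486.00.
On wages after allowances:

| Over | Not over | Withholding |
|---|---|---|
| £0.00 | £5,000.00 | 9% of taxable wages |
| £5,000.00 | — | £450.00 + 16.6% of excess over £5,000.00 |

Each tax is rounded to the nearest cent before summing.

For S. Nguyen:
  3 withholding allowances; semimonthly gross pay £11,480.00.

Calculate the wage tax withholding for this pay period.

Wage Tax: taxable = £11,480.00 − 3×£486.00 = £10,022.00
  £450.00 + 16.6% × (£10,022.00 − £5,000.00) = £450.00 + 16.6% × £5,022.00 = £1,283.65

£1,283.65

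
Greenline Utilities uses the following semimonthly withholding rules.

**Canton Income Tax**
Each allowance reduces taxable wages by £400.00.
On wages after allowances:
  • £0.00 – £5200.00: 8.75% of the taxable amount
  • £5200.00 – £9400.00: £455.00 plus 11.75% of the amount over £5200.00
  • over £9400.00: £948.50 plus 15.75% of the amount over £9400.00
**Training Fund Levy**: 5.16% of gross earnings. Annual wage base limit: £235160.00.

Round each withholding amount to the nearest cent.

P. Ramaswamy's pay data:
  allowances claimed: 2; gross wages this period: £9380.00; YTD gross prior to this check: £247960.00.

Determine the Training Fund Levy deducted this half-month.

£0.00

Training Fund Levy: YTD £247960.00 ≥ cap £235160.00 → £0.00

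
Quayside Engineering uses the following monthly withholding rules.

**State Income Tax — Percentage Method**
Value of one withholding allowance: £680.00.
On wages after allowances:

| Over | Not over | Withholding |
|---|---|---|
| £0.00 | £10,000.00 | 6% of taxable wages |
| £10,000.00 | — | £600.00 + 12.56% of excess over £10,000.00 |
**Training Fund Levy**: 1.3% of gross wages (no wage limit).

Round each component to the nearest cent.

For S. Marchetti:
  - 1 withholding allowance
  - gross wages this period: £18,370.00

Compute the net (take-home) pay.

State Income Tax: taxable = £18,370.00 − 1×£680.00 = £17,690.00
  £600.00 + 12.56% × (£17,690.00 − £10,000.00) = £600.00 + 12.56% × £7,690.00 = £1,565.86
Training Fund Levy: 1.3% × £18,370.00 = £238.81
Total withheld: £1,565.86 + £238.81 = £1,804.67
Net pay: £18,370.00 − £1,804.67 = £16,565.33

£16,565.33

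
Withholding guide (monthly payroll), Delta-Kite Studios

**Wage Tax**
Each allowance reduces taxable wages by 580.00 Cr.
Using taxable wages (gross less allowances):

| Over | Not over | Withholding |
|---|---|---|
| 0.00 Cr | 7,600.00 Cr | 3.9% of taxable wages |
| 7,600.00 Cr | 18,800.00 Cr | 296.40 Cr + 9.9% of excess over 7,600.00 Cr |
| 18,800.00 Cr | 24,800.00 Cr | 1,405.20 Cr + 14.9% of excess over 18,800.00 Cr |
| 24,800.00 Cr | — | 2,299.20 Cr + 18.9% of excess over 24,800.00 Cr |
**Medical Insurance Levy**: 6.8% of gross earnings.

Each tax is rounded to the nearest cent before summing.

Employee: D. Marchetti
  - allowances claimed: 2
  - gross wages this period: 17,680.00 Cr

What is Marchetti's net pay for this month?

15,298.28 Cr

Wage Tax: taxable = 17,680.00 Cr − 2×580.00 Cr = 16,520.00 Cr
  296.40 Cr + 9.9% × (16,520.00 Cr − 7,600.00 Cr) = 296.40 Cr + 9.9% × 8,920.00 Cr = 1,179.48 Cr
Medical Insurance Levy: 6.8% × 17,680.00 Cr = 1,202.24 Cr
Total withheld: 1,179.48 Cr + 1,202.24 Cr = 2,381.72 Cr
Net pay: 17,680.00 Cr − 2,381.72 Cr = 15,298.28 Cr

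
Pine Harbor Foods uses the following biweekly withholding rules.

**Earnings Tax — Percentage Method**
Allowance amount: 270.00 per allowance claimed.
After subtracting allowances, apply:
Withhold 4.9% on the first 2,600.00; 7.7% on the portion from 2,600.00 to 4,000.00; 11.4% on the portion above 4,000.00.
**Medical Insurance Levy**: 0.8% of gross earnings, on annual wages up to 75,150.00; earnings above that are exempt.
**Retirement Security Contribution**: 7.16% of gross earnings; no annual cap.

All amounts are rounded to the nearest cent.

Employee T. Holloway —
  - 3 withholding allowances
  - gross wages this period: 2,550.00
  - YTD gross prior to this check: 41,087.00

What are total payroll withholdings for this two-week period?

Earnings Tax: taxable = 2,550.00 − 3×270.00 = 1,740.00
  4.9% × 1,740.00 = 85.26
Medical Insurance Levy: 0.8% × 2,550.00 = 20.40
Retirement Security Contribution: 7.16% × 2,550.00 = 182.58
Total: 85.26 + 20.40 + 182.58 = 288.24

288.24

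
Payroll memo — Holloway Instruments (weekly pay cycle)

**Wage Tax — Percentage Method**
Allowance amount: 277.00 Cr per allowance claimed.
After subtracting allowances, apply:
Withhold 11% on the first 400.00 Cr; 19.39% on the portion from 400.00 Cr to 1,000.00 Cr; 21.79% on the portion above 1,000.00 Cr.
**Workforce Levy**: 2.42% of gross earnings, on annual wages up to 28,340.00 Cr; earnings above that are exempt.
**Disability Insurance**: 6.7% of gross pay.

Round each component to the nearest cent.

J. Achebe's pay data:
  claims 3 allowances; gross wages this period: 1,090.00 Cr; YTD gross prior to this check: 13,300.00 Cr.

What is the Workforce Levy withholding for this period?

Workforce Levy: 2.42% × 1,090.00 Cr = 26.38 Cr

26.38 Cr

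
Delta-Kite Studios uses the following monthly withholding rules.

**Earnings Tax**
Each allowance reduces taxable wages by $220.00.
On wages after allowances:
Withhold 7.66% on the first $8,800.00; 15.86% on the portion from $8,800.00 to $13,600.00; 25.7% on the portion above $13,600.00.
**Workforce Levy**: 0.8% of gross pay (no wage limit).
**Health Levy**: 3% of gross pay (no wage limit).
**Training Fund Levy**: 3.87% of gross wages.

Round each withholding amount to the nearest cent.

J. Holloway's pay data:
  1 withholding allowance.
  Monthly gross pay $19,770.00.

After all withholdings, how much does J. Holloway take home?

$15,289.13

Earnings Tax: taxable = $19,770.00 − 1×$220.00 = $19,550.00
  $1,435.36 + 25.7% × ($19,550.00 − $13,600.00) = $1,435.36 + 25.7% × $5,950.00 = $2,964.51
Workforce Levy: 0.8% × $19,770.00 = $158.16
Health Levy: 3% × $19,770.00 = $593.10
Training Fund Levy: 3.87% × $19,770.00 = $765.10
Total withheld: $2,964.51 + $158.16 + $593.10 + $765.10 = $4,480.87
Net pay: $19,770.00 − $4,480.87 = $15,289.13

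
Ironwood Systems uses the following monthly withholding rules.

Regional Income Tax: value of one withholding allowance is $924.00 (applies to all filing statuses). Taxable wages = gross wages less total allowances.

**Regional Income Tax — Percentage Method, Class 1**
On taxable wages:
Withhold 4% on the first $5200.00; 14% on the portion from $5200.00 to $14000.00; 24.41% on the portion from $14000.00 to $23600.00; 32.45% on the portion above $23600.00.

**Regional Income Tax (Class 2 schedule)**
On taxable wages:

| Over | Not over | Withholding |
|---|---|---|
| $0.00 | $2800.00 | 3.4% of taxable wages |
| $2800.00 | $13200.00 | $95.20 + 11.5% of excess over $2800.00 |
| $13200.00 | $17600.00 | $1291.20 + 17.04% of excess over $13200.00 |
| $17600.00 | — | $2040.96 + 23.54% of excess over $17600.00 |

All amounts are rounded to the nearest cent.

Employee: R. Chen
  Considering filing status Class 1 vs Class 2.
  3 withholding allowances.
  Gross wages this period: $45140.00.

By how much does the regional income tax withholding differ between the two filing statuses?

Regional Income Tax (Class 1): taxable = $45140.00 − 3×$924.00 = $42368.00
  $3783.36 + 32.45% × ($42368.00 − $23600.00) = $3783.36 + 32.45% × $18768.00 = $9873.58
Regional Income Tax (Class 2): taxable = $45140.00 − 3×$924.00 = $42368.00
  $2040.96 + 23.54% × ($42368.00 − $17600.00) = $2040.96 + 23.54% × $24768.00 = $7871.35
Difference: |$9873.58 − $7871.35| = $2002.23 (higher under Class 1)

$2002.23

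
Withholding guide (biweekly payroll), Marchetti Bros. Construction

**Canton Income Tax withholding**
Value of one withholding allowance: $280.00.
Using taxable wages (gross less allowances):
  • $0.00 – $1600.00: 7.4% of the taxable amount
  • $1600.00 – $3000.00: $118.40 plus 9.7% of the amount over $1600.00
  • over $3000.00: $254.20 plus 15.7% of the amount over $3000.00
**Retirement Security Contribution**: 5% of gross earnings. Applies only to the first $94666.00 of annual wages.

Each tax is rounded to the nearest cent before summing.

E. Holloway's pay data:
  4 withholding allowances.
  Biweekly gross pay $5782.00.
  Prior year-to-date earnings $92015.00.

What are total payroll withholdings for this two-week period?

$647.68

Canton Income Tax: taxable = $5782.00 − 4×$280.00 = $4662.00
  $254.20 + 15.7% × ($4662.00 − $3000.00) = $254.20 + 15.7% × $1662.00 = $515.13
Retirement Security Contribution: cap $94666.00 − YTD $92015.00 = $2651.00 subject; 5% × $2651.00 = $132.55
Total: $515.13 + $132.55 = $647.68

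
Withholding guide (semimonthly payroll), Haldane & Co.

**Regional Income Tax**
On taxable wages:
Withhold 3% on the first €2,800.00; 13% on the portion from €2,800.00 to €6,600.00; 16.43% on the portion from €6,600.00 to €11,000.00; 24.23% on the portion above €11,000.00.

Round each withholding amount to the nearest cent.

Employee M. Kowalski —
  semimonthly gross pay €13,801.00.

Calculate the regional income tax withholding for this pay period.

Regional Income Tax: taxable = €13,801.00
  €1,300.92 + 24.23% × (€13,801.00 − €11,000.00) = €1,300.92 + 24.23% × €2,801.00 = €1,979.60

€1,979.60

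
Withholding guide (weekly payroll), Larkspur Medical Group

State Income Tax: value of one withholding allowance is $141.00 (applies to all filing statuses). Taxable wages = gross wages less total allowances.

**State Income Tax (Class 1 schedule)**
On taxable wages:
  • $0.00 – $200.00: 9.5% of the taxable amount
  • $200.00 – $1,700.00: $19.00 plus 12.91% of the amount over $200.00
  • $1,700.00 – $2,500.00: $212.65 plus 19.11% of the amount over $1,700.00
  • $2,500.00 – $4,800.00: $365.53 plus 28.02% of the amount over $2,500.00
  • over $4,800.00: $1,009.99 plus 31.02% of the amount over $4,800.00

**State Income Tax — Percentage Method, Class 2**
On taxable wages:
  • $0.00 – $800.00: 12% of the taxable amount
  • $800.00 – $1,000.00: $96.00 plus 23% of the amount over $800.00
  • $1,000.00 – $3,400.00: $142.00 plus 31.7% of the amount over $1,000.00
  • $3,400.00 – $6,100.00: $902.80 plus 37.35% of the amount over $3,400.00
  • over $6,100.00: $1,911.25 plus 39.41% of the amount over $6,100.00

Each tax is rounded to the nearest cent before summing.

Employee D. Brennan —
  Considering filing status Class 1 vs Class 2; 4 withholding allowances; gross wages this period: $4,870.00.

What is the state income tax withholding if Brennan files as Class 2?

$1,241.19

State Income Tax (Class 2): taxable = $4,870.00 − 4×$141.00 = $4,306.00
  $902.80 + 37.35% × ($4,306.00 − $3,400.00) = $902.80 + 37.35% × $906.00 = $1,241.19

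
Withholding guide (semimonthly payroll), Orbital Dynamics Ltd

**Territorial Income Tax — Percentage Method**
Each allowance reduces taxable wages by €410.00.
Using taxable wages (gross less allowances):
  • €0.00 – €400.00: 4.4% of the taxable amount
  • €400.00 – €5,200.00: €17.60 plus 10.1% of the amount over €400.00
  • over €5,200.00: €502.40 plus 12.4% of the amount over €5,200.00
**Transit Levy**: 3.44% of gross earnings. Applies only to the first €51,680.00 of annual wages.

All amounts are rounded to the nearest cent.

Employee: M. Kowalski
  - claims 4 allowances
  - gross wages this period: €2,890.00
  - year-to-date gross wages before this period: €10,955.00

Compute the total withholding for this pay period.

€202.87

Territorial Income Tax: taxable = €2,890.00 − 4×€410.00 = €1,250.00
  €17.60 + 10.1% × (€1,250.00 − €400.00) = €17.60 + 10.1% × €850.00 = €103.45
Transit Levy: 3.44% × €2,890.00 = €99.42
Total: €103.45 + €99.42 = €202.87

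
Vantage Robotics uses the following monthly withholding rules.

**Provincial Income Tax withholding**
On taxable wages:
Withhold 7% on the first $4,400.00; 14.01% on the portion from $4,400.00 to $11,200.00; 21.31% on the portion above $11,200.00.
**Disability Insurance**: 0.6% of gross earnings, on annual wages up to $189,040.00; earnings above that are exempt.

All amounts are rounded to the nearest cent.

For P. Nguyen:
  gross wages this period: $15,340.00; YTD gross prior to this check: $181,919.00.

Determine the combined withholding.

$2,185.64

Provincial Income Tax: taxable = $15,340.00
  $1,260.68 + 21.31% × ($15,340.00 − $11,200.00) = $1,260.68 + 21.31% × $4,140.00 = $2,142.91
Disability Insurance: cap $189,040.00 − YTD $181,919.00 = $7,121.00 subject; 0.6% × $7,121.00 = $42.73
Total: $2,142.91 + $42.73 = $2,185.64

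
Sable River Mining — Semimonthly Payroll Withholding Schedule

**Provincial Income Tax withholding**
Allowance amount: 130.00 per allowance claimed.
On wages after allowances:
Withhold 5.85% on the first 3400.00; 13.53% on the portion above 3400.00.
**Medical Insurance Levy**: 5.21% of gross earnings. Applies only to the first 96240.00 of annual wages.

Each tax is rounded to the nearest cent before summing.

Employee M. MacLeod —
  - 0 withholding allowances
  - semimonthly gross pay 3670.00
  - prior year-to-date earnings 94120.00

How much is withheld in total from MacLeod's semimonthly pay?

Provincial Income Tax: taxable = 3670.00
  198.90 + 13.53% × (3670.00 − 3400.00) = 198.90 + 13.53% × 270.00 = 235.43
Medical Insurance Levy: cap 96240.00 − YTD 94120.00 = 2120.00 subject; 5.21% × 2120.00 = 110.45
Total: 235.43 + 110.45 = 345.88

345.88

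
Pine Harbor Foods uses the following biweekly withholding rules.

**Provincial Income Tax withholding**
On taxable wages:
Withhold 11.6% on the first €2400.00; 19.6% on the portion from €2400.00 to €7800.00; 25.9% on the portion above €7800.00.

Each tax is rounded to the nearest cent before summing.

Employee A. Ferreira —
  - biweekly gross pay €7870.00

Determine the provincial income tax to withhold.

Provincial Income Tax: taxable = €7870.00
  €1336.80 + 25.9% × (€7870.00 − €7800.00) = €1336.80 + 25.9% × €70.00 = €1354.93

€1354.93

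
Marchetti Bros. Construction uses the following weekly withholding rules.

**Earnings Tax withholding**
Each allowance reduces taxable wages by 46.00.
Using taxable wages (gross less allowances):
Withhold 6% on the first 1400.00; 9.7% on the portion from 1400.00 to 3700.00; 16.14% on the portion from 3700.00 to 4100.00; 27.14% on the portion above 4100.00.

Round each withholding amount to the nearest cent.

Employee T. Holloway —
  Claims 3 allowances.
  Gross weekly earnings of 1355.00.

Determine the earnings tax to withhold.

73.02

Earnings Tax: taxable = 1355.00 − 3×46.00 = 1217.00
  6% × 1217.00 = 73.02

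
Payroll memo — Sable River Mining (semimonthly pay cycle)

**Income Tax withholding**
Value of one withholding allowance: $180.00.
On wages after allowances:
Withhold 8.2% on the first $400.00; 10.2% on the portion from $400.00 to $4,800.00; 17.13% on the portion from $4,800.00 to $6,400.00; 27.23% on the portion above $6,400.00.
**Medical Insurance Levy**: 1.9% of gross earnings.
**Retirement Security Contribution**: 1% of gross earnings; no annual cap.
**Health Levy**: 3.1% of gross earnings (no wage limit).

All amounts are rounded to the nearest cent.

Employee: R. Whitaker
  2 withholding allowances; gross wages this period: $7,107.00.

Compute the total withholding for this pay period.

$1,276.59

Income Tax: taxable = $7,107.00 − 2×$180.00 = $6,747.00
  $755.68 + 27.23% × ($6,747.00 − $6,400.00) = $755.68 + 27.23% × $347.00 = $850.17
Medical Insurance Levy: 1.9% × $7,107.00 = $135.03
Retirement Security Contribution: 1% × $7,107.00 = $71.07
Health Levy: 3.1% × $7,107.00 = $220.32
Total: $850.17 + $135.03 + $71.07 + $220.32 = $1,276.59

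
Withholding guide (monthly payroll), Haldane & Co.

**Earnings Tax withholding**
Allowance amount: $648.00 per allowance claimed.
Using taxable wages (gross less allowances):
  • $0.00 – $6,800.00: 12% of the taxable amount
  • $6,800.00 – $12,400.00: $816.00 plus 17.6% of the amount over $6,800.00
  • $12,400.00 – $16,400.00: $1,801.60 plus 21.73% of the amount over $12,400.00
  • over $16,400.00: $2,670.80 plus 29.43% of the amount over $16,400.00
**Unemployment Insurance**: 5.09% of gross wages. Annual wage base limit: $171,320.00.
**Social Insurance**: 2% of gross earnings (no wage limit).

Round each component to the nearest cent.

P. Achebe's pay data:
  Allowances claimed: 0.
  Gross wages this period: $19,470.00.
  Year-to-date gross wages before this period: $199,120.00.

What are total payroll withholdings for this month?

Earnings Tax: taxable = $19,470.00
  $2,670.80 + 29.43% × ($19,470.00 − $16,400.00) = $2,670.80 + 29.43% × $3,070.00 = $3,574.30
Unemployment Insurance: YTD $199,120.00 ≥ cap $171,320.00 → $0.00
Social Insurance: 2% × $19,470.00 = $389.40
Total: $3,574.30 + $0.00 + $389.40 = $3,963.70

$3,963.70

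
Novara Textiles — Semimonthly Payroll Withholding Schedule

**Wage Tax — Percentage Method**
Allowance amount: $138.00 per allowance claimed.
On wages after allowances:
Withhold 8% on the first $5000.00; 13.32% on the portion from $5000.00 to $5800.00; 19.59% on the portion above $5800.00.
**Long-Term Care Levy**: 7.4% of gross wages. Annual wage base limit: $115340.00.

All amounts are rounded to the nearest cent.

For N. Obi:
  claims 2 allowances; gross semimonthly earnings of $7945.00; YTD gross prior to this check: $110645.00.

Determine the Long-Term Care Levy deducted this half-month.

Long-Term Care Levy: cap $115340.00 − YTD $110645.00 = $4695.00 subject; 7.4% × $4695.00 = $347.43

$347.43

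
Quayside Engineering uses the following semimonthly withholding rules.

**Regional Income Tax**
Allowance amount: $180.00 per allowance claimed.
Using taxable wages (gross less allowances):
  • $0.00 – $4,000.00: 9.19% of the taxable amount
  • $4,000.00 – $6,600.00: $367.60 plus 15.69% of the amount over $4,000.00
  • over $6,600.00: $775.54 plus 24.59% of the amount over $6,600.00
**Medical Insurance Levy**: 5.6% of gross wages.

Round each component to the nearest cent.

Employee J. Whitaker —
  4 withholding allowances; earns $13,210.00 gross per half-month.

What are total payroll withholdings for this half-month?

$2,963.65

Regional Income Tax: taxable = $13,210.00 − 4×$180.00 = $12,490.00
  $775.54 + 24.59% × ($12,490.00 − $6,600.00) = $775.54 + 24.59% × $5,890.00 = $2,223.89
Medical Insurance Levy: 5.6% × $13,210.00 = $739.76
Total: $2,223.89 + $739.76 = $2,963.65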